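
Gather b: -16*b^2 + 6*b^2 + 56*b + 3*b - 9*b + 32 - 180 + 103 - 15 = -10*b^2 + 50*b - 60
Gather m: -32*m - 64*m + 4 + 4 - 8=-96*m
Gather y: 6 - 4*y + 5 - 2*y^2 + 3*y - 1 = -2*y^2 - y + 10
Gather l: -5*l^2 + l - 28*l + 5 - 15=-5*l^2 - 27*l - 10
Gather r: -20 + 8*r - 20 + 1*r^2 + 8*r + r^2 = 2*r^2 + 16*r - 40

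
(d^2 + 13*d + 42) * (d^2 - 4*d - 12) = d^4 + 9*d^3 - 22*d^2 - 324*d - 504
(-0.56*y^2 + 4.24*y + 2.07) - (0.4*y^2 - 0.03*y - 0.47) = -0.96*y^2 + 4.27*y + 2.54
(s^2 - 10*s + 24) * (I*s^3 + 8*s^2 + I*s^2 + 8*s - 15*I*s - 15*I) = I*s^5 + 8*s^4 - 9*I*s^4 - 72*s^3 - I*s^3 + 112*s^2 + 159*I*s^2 + 192*s - 210*I*s - 360*I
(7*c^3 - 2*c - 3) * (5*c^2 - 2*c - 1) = 35*c^5 - 14*c^4 - 17*c^3 - 11*c^2 + 8*c + 3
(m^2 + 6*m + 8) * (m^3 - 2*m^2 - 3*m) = m^5 + 4*m^4 - 7*m^3 - 34*m^2 - 24*m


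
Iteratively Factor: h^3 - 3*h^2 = (h - 3)*(h^2) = h*(h - 3)*(h)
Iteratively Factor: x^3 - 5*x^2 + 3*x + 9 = (x - 3)*(x^2 - 2*x - 3) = (x - 3)*(x + 1)*(x - 3)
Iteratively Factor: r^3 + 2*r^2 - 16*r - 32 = (r + 2)*(r^2 - 16) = (r - 4)*(r + 2)*(r + 4)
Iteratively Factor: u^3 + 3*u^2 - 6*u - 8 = (u + 1)*(u^2 + 2*u - 8) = (u + 1)*(u + 4)*(u - 2)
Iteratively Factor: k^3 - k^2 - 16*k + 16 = (k - 1)*(k^2 - 16) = (k - 4)*(k - 1)*(k + 4)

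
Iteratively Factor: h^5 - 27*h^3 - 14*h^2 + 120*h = (h + 4)*(h^4 - 4*h^3 - 11*h^2 + 30*h) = h*(h + 4)*(h^3 - 4*h^2 - 11*h + 30) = h*(h - 5)*(h + 4)*(h^2 + h - 6) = h*(h - 5)*(h - 2)*(h + 4)*(h + 3)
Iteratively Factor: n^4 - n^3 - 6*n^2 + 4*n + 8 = (n - 2)*(n^3 + n^2 - 4*n - 4) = (n - 2)^2*(n^2 + 3*n + 2) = (n - 2)^2*(n + 1)*(n + 2)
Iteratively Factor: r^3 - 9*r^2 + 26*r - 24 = (r - 2)*(r^2 - 7*r + 12) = (r - 3)*(r - 2)*(r - 4)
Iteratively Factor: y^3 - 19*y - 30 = (y + 3)*(y^2 - 3*y - 10) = (y - 5)*(y + 3)*(y + 2)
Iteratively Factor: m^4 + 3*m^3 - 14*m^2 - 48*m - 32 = (m - 4)*(m^3 + 7*m^2 + 14*m + 8) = (m - 4)*(m + 1)*(m^2 + 6*m + 8) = (m - 4)*(m + 1)*(m + 2)*(m + 4)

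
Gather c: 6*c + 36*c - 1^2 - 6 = 42*c - 7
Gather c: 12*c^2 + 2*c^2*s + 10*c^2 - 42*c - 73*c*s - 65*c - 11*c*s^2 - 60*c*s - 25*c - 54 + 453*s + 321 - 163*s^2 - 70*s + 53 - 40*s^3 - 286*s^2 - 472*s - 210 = c^2*(2*s + 22) + c*(-11*s^2 - 133*s - 132) - 40*s^3 - 449*s^2 - 89*s + 110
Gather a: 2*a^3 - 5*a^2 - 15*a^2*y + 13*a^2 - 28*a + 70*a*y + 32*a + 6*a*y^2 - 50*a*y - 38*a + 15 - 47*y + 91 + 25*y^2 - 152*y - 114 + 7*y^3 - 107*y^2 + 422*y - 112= 2*a^3 + a^2*(8 - 15*y) + a*(6*y^2 + 20*y - 34) + 7*y^3 - 82*y^2 + 223*y - 120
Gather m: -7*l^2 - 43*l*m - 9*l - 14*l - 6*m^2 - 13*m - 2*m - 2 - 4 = -7*l^2 - 23*l - 6*m^2 + m*(-43*l - 15) - 6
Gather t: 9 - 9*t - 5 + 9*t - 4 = 0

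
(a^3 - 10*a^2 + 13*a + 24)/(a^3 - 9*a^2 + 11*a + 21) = (a - 8)/(a - 7)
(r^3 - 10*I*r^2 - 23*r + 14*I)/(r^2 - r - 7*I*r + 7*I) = (r^2 - 3*I*r - 2)/(r - 1)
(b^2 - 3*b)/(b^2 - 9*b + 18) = b/(b - 6)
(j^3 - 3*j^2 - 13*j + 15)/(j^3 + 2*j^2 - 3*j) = (j - 5)/j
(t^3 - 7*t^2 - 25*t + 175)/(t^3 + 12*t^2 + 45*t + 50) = (t^2 - 12*t + 35)/(t^2 + 7*t + 10)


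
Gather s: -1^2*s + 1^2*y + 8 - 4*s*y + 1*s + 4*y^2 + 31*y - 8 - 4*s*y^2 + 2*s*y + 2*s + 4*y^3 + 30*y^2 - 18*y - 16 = s*(-4*y^2 - 2*y + 2) + 4*y^3 + 34*y^2 + 14*y - 16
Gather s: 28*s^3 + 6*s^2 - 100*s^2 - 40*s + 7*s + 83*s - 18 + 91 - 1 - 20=28*s^3 - 94*s^2 + 50*s + 52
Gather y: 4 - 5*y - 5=-5*y - 1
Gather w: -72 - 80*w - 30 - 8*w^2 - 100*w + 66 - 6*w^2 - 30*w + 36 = -14*w^2 - 210*w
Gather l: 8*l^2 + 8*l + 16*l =8*l^2 + 24*l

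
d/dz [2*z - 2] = 2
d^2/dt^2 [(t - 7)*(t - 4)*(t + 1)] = 6*t - 20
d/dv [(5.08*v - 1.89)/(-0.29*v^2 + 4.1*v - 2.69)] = (1.4732*v^2 - 1.0962*v - 5.9162)/(0.0841*v^4 - 2.378*v^3 + 18.3702*v^2 - 22.058*v + 7.2361)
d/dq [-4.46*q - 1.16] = -4.46000000000000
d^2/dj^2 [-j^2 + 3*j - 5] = -2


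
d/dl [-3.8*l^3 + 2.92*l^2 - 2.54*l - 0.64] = -11.4*l^2 + 5.84*l - 2.54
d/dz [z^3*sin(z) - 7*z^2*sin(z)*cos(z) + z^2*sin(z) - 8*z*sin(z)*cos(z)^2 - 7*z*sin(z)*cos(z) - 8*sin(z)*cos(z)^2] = z^3*cos(z) + 3*z^2*sin(z) + z^2*cos(z) - 7*z^2*cos(2*z) + 2*z*sin(z) - 7*sqrt(2)*z*sin(2*z + pi/4) - 2*z*cos(z) - 6*z*cos(3*z) + 6*sin(z) - 7*sin(2*z)/2 - 2*sin(3*z) - 8*sqrt(2)*sin(z + pi/4) + 6*cos(z) - 6*cos(3*z)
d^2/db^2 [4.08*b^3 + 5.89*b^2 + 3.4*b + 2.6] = 24.48*b + 11.78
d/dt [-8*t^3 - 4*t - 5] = -24*t^2 - 4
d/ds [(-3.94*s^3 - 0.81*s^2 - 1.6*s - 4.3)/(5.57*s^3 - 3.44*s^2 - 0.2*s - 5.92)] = (18.0653*s^4 + 19.4*s^3 + 136.4854*s^2 - 19.9936*s + 8.612)/(31.0249*s^6 - 38.3216*s^5 + 9.6056*s^4 - 64.5728*s^3 + 40.7696*s^2 + 2.368*s + 35.0464)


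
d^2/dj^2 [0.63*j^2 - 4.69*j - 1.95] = 1.26000000000000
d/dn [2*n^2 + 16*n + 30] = 4*n + 16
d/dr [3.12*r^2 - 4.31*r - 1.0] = 6.24*r - 4.31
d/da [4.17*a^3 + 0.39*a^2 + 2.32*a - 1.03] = 12.51*a^2 + 0.78*a + 2.32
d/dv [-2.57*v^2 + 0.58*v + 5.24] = 0.58 - 5.14*v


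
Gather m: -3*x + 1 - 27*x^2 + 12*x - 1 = -27*x^2 + 9*x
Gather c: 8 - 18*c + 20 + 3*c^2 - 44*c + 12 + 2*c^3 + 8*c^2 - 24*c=2*c^3 + 11*c^2 - 86*c + 40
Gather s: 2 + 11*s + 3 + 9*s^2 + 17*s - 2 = 9*s^2 + 28*s + 3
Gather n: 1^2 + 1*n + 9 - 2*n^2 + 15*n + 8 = -2*n^2 + 16*n + 18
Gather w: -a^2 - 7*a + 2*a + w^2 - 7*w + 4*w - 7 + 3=-a^2 - 5*a + w^2 - 3*w - 4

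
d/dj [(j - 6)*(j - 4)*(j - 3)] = 3*j^2 - 26*j + 54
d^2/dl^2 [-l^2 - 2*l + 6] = -2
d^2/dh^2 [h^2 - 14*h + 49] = 2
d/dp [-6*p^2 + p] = 1 - 12*p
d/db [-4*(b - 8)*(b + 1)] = 28 - 8*b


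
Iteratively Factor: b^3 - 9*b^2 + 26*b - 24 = (b - 4)*(b^2 - 5*b + 6) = (b - 4)*(b - 3)*(b - 2)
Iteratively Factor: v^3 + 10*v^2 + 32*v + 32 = (v + 4)*(v^2 + 6*v + 8) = (v + 4)^2*(v + 2)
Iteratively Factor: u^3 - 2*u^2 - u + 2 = (u - 2)*(u^2 - 1) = (u - 2)*(u + 1)*(u - 1)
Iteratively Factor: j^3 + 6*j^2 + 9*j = (j)*(j^2 + 6*j + 9) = j*(j + 3)*(j + 3)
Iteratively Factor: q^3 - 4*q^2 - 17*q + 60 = (q + 4)*(q^2 - 8*q + 15) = (q - 3)*(q + 4)*(q - 5)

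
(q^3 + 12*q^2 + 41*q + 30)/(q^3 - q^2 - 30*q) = (q^2 + 7*q + 6)/(q*(q - 6))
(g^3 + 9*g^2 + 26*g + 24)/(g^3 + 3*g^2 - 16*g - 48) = (g + 2)/(g - 4)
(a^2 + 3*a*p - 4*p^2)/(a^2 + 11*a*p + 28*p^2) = (a - p)/(a + 7*p)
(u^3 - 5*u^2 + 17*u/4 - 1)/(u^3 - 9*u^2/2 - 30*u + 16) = (u^2 - 9*u/2 + 2)/(u^2 - 4*u - 32)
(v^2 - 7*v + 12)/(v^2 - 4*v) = (v - 3)/v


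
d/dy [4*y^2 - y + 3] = 8*y - 1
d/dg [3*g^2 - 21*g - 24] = 6*g - 21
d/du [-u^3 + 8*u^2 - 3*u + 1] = -3*u^2 + 16*u - 3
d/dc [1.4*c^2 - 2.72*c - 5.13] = 2.8*c - 2.72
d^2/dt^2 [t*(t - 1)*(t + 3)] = 6*t + 4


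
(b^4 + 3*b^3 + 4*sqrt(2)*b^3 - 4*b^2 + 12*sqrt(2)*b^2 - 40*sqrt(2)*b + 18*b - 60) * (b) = b^5 + 3*b^4 + 4*sqrt(2)*b^4 - 4*b^3 + 12*sqrt(2)*b^3 - 40*sqrt(2)*b^2 + 18*b^2 - 60*b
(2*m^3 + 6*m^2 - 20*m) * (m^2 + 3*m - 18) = 2*m^5 + 12*m^4 - 38*m^3 - 168*m^2 + 360*m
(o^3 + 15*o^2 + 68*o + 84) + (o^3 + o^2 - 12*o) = 2*o^3 + 16*o^2 + 56*o + 84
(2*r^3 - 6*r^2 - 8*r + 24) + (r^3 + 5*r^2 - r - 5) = 3*r^3 - r^2 - 9*r + 19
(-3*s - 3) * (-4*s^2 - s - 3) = 12*s^3 + 15*s^2 + 12*s + 9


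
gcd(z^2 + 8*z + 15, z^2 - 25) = z + 5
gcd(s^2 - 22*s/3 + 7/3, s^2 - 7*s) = s - 7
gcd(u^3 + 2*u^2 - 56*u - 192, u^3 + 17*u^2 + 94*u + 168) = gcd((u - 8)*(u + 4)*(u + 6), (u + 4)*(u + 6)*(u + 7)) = u^2 + 10*u + 24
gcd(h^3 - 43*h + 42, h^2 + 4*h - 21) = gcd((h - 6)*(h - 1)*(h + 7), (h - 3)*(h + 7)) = h + 7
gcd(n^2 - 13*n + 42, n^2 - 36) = n - 6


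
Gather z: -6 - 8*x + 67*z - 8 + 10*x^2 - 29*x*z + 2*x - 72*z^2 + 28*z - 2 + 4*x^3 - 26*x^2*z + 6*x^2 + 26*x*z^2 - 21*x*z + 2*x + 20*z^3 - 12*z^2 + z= 4*x^3 + 16*x^2 - 4*x + 20*z^3 + z^2*(26*x - 84) + z*(-26*x^2 - 50*x + 96) - 16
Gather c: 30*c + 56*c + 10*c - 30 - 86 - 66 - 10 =96*c - 192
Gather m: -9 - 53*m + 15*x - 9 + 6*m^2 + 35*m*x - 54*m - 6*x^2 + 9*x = 6*m^2 + m*(35*x - 107) - 6*x^2 + 24*x - 18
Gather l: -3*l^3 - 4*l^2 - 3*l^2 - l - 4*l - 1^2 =-3*l^3 - 7*l^2 - 5*l - 1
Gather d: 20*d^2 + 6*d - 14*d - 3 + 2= 20*d^2 - 8*d - 1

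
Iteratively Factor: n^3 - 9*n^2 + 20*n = (n - 5)*(n^2 - 4*n) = n*(n - 5)*(n - 4)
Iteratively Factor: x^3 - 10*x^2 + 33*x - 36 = (x - 3)*(x^2 - 7*x + 12) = (x - 3)^2*(x - 4)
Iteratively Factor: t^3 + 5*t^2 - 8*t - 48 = (t - 3)*(t^2 + 8*t + 16) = (t - 3)*(t + 4)*(t + 4)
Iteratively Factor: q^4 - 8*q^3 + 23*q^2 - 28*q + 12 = (q - 2)*(q^3 - 6*q^2 + 11*q - 6) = (q - 2)*(q - 1)*(q^2 - 5*q + 6) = (q - 2)^2*(q - 1)*(q - 3)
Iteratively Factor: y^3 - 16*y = (y)*(y^2 - 16) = y*(y - 4)*(y + 4)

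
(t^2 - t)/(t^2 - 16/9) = 9*t*(t - 1)/(9*t^2 - 16)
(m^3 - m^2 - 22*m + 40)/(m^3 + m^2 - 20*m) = (m - 2)/m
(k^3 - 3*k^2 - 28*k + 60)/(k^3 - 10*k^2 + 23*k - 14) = (k^2 - k - 30)/(k^2 - 8*k + 7)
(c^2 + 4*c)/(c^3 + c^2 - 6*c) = (c + 4)/(c^2 + c - 6)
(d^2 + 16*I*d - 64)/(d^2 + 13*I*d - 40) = (d + 8*I)/(d + 5*I)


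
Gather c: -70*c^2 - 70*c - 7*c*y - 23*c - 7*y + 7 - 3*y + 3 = -70*c^2 + c*(-7*y - 93) - 10*y + 10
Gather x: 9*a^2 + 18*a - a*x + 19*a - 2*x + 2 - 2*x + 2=9*a^2 + 37*a + x*(-a - 4) + 4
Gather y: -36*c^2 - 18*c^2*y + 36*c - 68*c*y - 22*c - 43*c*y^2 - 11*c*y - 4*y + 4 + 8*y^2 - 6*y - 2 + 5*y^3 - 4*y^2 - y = -36*c^2 + 14*c + 5*y^3 + y^2*(4 - 43*c) + y*(-18*c^2 - 79*c - 11) + 2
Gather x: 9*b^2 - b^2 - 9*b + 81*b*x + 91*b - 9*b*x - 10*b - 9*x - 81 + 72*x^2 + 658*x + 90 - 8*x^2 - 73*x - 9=8*b^2 + 72*b + 64*x^2 + x*(72*b + 576)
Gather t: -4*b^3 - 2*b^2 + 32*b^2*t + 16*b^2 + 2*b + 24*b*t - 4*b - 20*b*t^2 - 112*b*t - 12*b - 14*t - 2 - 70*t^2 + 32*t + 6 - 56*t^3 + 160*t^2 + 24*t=-4*b^3 + 14*b^2 - 14*b - 56*t^3 + t^2*(90 - 20*b) + t*(32*b^2 - 88*b + 42) + 4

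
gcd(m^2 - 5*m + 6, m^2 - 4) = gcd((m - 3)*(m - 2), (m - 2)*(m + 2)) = m - 2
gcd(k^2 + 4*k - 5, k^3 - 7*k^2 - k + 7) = k - 1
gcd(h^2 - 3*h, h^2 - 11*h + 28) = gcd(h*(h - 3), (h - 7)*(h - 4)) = 1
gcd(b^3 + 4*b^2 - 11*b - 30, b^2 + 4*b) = 1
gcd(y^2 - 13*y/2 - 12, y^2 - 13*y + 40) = y - 8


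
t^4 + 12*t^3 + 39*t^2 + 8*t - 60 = (t - 1)*(t + 2)*(t + 5)*(t + 6)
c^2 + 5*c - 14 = (c - 2)*(c + 7)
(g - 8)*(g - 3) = g^2 - 11*g + 24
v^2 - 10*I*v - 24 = (v - 6*I)*(v - 4*I)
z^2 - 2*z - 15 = (z - 5)*(z + 3)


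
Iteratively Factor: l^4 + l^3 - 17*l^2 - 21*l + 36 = (l - 1)*(l^3 + 2*l^2 - 15*l - 36) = (l - 4)*(l - 1)*(l^2 + 6*l + 9) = (l - 4)*(l - 1)*(l + 3)*(l + 3)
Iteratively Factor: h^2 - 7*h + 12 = (h - 3)*(h - 4)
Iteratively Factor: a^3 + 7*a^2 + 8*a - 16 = (a + 4)*(a^2 + 3*a - 4) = (a - 1)*(a + 4)*(a + 4)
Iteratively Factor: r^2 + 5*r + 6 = (r + 2)*(r + 3)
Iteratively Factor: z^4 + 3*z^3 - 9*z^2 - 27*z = (z - 3)*(z^3 + 6*z^2 + 9*z) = (z - 3)*(z + 3)*(z^2 + 3*z) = (z - 3)*(z + 3)^2*(z)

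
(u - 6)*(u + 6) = u^2 - 36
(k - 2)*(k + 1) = k^2 - k - 2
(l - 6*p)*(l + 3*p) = l^2 - 3*l*p - 18*p^2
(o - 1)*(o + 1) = o^2 - 1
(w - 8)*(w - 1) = w^2 - 9*w + 8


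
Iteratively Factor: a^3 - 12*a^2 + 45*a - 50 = (a - 5)*(a^2 - 7*a + 10) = (a - 5)^2*(a - 2)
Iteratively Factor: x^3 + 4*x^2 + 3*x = (x + 1)*(x^2 + 3*x) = (x + 1)*(x + 3)*(x)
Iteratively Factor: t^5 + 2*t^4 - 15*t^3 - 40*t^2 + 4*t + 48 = (t + 3)*(t^4 - t^3 - 12*t^2 - 4*t + 16) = (t - 4)*(t + 3)*(t^3 + 3*t^2 - 4) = (t - 4)*(t - 1)*(t + 3)*(t^2 + 4*t + 4) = (t - 4)*(t - 1)*(t + 2)*(t + 3)*(t + 2)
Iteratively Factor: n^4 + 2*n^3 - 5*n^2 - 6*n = (n - 2)*(n^3 + 4*n^2 + 3*n) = (n - 2)*(n + 1)*(n^2 + 3*n) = (n - 2)*(n + 1)*(n + 3)*(n)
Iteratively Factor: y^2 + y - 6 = (y - 2)*(y + 3)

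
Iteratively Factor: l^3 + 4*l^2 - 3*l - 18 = (l - 2)*(l^2 + 6*l + 9) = (l - 2)*(l + 3)*(l + 3)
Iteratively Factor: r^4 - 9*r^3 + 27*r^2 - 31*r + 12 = (r - 1)*(r^3 - 8*r^2 + 19*r - 12) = (r - 3)*(r - 1)*(r^2 - 5*r + 4) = (r - 3)*(r - 1)^2*(r - 4)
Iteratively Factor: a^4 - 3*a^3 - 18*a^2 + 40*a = (a - 2)*(a^3 - a^2 - 20*a) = (a - 2)*(a + 4)*(a^2 - 5*a) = (a - 5)*(a - 2)*(a + 4)*(a)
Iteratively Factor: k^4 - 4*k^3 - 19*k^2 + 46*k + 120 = (k - 5)*(k^3 + k^2 - 14*k - 24) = (k - 5)*(k - 4)*(k^2 + 5*k + 6) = (k - 5)*(k - 4)*(k + 3)*(k + 2)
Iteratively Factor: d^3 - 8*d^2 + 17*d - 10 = (d - 1)*(d^2 - 7*d + 10) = (d - 2)*(d - 1)*(d - 5)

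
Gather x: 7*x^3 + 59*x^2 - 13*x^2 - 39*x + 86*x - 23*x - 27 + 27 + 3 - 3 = 7*x^3 + 46*x^2 + 24*x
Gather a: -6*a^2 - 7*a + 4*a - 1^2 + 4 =-6*a^2 - 3*a + 3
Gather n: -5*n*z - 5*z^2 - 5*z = -5*n*z - 5*z^2 - 5*z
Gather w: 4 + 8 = 12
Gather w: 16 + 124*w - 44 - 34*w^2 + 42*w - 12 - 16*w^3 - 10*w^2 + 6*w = -16*w^3 - 44*w^2 + 172*w - 40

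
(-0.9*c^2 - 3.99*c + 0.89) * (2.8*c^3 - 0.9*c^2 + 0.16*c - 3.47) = -2.52*c^5 - 10.362*c^4 + 5.939*c^3 + 1.6836*c^2 + 13.9877*c - 3.0883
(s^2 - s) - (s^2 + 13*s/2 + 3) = -15*s/2 - 3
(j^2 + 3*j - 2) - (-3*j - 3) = j^2 + 6*j + 1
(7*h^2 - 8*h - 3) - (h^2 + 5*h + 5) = 6*h^2 - 13*h - 8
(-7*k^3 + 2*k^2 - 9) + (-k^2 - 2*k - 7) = -7*k^3 + k^2 - 2*k - 16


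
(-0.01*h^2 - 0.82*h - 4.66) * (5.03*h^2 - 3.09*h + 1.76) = -0.0503*h^4 - 4.0937*h^3 - 20.9236*h^2 + 12.9562*h - 8.2016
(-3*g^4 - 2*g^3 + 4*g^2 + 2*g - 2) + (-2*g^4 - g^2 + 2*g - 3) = -5*g^4 - 2*g^3 + 3*g^2 + 4*g - 5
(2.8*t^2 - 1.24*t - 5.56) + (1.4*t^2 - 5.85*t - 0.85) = 4.2*t^2 - 7.09*t - 6.41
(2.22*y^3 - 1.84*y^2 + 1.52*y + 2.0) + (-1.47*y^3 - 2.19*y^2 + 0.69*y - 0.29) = 0.75*y^3 - 4.03*y^2 + 2.21*y + 1.71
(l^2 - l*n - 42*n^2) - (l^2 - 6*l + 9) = -l*n + 6*l - 42*n^2 - 9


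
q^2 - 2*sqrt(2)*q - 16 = (q - 4*sqrt(2))*(q + 2*sqrt(2))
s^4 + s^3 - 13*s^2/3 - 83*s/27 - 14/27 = (s - 2)*(s + 1/3)^2*(s + 7/3)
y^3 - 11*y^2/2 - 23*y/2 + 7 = (y - 7)*(y - 1/2)*(y + 2)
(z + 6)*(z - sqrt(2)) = z^2 - sqrt(2)*z + 6*z - 6*sqrt(2)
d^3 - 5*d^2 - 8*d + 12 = (d - 6)*(d - 1)*(d + 2)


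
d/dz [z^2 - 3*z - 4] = 2*z - 3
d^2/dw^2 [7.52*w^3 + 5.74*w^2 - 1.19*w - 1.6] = 45.12*w + 11.48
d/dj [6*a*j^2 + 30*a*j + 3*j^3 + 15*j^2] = 12*a*j + 30*a + 9*j^2 + 30*j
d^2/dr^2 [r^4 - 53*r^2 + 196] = 12*r^2 - 106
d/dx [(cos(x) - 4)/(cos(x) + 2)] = -6*sin(x)/(cos(x) + 2)^2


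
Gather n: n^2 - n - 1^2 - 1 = n^2 - n - 2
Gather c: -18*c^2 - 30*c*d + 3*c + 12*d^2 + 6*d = -18*c^2 + c*(3 - 30*d) + 12*d^2 + 6*d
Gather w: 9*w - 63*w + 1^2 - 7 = -54*w - 6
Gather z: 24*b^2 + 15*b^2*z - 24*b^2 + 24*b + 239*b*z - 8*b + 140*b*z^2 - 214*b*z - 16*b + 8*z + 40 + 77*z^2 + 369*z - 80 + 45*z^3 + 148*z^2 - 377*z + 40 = 45*z^3 + z^2*(140*b + 225) + z*(15*b^2 + 25*b)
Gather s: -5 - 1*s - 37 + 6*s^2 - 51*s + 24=6*s^2 - 52*s - 18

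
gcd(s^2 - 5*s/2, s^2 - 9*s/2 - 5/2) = 1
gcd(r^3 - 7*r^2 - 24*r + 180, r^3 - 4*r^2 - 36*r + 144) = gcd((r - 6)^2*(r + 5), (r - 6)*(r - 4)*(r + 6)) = r - 6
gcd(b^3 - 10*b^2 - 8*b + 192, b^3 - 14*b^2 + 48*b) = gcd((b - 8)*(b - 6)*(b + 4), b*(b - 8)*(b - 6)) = b^2 - 14*b + 48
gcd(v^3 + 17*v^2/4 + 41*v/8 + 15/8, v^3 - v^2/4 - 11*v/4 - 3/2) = v^2 + 7*v/4 + 3/4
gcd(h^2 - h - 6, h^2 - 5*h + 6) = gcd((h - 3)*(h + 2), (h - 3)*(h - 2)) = h - 3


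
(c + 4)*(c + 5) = c^2 + 9*c + 20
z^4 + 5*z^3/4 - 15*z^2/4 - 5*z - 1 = (z - 2)*(z + 1/4)*(z + 1)*(z + 2)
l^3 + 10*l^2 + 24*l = l*(l + 4)*(l + 6)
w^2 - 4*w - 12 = (w - 6)*(w + 2)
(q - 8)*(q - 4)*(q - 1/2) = q^3 - 25*q^2/2 + 38*q - 16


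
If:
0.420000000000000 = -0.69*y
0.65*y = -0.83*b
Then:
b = 0.48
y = -0.61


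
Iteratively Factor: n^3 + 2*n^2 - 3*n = (n + 3)*(n^2 - n) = n*(n + 3)*(n - 1)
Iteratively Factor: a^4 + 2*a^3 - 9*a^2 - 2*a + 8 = (a + 4)*(a^3 - 2*a^2 - a + 2) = (a - 2)*(a + 4)*(a^2 - 1) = (a - 2)*(a - 1)*(a + 4)*(a + 1)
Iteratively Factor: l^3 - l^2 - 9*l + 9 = (l - 3)*(l^2 + 2*l - 3) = (l - 3)*(l - 1)*(l + 3)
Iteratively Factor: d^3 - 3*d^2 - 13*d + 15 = (d + 3)*(d^2 - 6*d + 5) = (d - 5)*(d + 3)*(d - 1)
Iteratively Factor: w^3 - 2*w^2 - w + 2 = (w - 2)*(w^2 - 1) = (w - 2)*(w + 1)*(w - 1)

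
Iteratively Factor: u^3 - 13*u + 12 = (u - 3)*(u^2 + 3*u - 4) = (u - 3)*(u - 1)*(u + 4)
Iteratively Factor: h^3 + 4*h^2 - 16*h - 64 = (h + 4)*(h^2 - 16) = (h + 4)^2*(h - 4)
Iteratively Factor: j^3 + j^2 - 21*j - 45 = (j - 5)*(j^2 + 6*j + 9) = (j - 5)*(j + 3)*(j + 3)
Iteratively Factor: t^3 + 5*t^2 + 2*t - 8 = (t - 1)*(t^2 + 6*t + 8) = (t - 1)*(t + 4)*(t + 2)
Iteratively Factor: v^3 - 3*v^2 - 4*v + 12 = (v + 2)*(v^2 - 5*v + 6) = (v - 2)*(v + 2)*(v - 3)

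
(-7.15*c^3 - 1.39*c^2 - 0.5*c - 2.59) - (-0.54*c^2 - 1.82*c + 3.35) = -7.15*c^3 - 0.85*c^2 + 1.32*c - 5.94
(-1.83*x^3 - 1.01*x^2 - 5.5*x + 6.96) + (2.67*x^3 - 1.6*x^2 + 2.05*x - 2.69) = 0.84*x^3 - 2.61*x^2 - 3.45*x + 4.27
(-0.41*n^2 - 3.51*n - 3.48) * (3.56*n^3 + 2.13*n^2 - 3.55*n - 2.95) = -1.4596*n^5 - 13.3689*n^4 - 18.4096*n^3 + 6.2576*n^2 + 22.7085*n + 10.266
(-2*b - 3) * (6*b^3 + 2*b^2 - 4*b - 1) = -12*b^4 - 22*b^3 + 2*b^2 + 14*b + 3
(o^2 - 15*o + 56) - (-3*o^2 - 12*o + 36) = 4*o^2 - 3*o + 20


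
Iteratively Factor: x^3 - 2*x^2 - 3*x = (x)*(x^2 - 2*x - 3) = x*(x - 3)*(x + 1)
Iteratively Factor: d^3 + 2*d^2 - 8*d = (d + 4)*(d^2 - 2*d) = (d - 2)*(d + 4)*(d)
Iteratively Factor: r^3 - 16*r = (r)*(r^2 - 16) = r*(r - 4)*(r + 4)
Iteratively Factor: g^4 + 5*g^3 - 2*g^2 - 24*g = (g)*(g^3 + 5*g^2 - 2*g - 24) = g*(g + 4)*(g^2 + g - 6) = g*(g - 2)*(g + 4)*(g + 3)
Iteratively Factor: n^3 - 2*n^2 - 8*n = (n)*(n^2 - 2*n - 8) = n*(n + 2)*(n - 4)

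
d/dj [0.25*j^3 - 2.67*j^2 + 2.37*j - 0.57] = 0.75*j^2 - 5.34*j + 2.37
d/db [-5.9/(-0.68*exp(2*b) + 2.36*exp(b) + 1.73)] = (13.924 - 8.024*exp(b))*exp(b)/(-0.68*exp(2*b) + 2.36*exp(b) + 1.73)^2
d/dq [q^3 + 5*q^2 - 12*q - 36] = 3*q^2 + 10*q - 12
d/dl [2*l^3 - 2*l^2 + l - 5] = 6*l^2 - 4*l + 1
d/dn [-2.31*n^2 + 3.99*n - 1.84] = 3.99 - 4.62*n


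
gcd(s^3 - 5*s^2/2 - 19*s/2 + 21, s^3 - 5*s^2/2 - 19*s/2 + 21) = s^3 - 5*s^2/2 - 19*s/2 + 21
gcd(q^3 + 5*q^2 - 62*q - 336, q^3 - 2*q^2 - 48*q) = q^2 - 2*q - 48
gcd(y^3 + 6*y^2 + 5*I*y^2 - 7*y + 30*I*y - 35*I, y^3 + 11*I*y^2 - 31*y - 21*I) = 1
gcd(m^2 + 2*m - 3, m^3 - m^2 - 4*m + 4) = m - 1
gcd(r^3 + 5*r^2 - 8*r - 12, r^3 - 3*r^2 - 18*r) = 1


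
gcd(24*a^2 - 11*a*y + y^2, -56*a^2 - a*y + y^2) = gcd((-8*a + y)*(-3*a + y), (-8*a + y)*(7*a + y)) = -8*a + y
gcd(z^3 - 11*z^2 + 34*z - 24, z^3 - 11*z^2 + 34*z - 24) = z^3 - 11*z^2 + 34*z - 24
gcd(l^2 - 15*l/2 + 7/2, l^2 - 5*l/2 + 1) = l - 1/2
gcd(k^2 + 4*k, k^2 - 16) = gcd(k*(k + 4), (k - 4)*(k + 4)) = k + 4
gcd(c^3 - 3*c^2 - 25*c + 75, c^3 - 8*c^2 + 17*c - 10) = c - 5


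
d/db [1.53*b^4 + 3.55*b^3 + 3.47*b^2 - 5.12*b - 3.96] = 6.12*b^3 + 10.65*b^2 + 6.94*b - 5.12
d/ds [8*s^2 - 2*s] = 16*s - 2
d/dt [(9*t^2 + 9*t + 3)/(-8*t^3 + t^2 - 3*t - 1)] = 12*t*(6*t^3 + 12*t^2 + 3*t - 2)/(64*t^6 - 16*t^5 + 49*t^4 + 10*t^3 + 7*t^2 + 6*t + 1)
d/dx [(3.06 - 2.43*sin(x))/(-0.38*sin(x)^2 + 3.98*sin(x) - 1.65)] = (-0.9234*sin(x)^2 + 2.3256*sin(x) - 8.1693)*cos(x)/(0.1444*sin(x)^4 - 3.0248*sin(x)^3 + 17.0944*sin(x)^2 - 13.134*sin(x) + 2.7225)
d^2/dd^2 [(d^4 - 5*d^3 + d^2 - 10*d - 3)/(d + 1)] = 2*(3*d^4 + 3*d^3 - 9*d^2 - 15*d + 8)/(d^3 + 3*d^2 + 3*d + 1)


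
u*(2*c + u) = 2*c*u + u^2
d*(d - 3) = d^2 - 3*d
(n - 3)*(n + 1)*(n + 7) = n^3 + 5*n^2 - 17*n - 21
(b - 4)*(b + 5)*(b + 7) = b^3 + 8*b^2 - 13*b - 140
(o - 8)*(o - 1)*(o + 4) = o^3 - 5*o^2 - 28*o + 32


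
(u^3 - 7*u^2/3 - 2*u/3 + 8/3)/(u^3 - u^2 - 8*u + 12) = (u^2 - u/3 - 4/3)/(u^2 + u - 6)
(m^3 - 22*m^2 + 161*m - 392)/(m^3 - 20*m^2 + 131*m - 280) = (m - 7)/(m - 5)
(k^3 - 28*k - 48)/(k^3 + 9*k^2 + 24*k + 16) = (k^2 - 4*k - 12)/(k^2 + 5*k + 4)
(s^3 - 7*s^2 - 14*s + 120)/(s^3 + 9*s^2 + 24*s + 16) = (s^2 - 11*s + 30)/(s^2 + 5*s + 4)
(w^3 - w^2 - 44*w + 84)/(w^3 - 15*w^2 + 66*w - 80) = (w^2 + w - 42)/(w^2 - 13*w + 40)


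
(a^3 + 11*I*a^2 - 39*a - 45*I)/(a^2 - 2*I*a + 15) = (a^2 + 8*I*a - 15)/(a - 5*I)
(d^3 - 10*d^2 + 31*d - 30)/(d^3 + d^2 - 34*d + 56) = (d^2 - 8*d + 15)/(d^2 + 3*d - 28)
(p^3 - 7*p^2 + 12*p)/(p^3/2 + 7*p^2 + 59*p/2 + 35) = 2*p*(p^2 - 7*p + 12)/(p^3 + 14*p^2 + 59*p + 70)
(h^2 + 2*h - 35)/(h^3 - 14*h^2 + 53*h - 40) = (h + 7)/(h^2 - 9*h + 8)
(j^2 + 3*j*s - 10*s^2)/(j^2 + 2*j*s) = (j^2 + 3*j*s - 10*s^2)/(j*(j + 2*s))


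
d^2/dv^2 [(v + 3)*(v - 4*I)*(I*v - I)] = 6*I*v + 8 + 4*I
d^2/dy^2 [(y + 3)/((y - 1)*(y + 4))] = 2*(y^3 + 9*y^2 + 39*y + 51)/(y^6 + 9*y^5 + 15*y^4 - 45*y^3 - 60*y^2 + 144*y - 64)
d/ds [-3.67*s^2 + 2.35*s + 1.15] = 2.35 - 7.34*s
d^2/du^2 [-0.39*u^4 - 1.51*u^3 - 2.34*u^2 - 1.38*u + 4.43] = -4.68*u^2 - 9.06*u - 4.68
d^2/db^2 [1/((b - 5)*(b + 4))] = 2*((b - 5)^2 + (b - 5)*(b + 4) + (b + 4)^2)/((b - 5)^3*(b + 4)^3)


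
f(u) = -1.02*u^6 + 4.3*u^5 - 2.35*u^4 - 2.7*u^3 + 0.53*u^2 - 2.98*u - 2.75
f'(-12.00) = 1983736.94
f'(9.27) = -268349.60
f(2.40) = 25.33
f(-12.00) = -4159635.95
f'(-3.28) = 5049.96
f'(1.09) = -2.69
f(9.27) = -372396.76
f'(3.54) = -543.62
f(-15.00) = -14993445.05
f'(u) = -6.12*u^5 + 21.5*u^4 - 9.4*u^3 - 8.1*u^2 + 1.06*u - 2.98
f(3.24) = -2.31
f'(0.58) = -4.89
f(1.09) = -7.28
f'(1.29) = 2.41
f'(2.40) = 48.97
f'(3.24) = -220.13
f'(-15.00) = 5765696.12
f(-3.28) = -3066.55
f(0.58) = -4.85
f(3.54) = -112.34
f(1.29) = -7.36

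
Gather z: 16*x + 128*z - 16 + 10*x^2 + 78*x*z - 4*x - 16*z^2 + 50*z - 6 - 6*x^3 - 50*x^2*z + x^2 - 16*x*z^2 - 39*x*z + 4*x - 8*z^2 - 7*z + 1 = -6*x^3 + 11*x^2 + 16*x + z^2*(-16*x - 24) + z*(-50*x^2 + 39*x + 171) - 21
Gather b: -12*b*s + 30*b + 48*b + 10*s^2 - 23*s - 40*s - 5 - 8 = b*(78 - 12*s) + 10*s^2 - 63*s - 13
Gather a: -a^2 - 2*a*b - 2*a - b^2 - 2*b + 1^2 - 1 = -a^2 + a*(-2*b - 2) - b^2 - 2*b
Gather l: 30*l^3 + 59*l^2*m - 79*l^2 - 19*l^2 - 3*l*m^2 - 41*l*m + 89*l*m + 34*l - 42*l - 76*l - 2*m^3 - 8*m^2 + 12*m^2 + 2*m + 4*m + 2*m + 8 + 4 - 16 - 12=30*l^3 + l^2*(59*m - 98) + l*(-3*m^2 + 48*m - 84) - 2*m^3 + 4*m^2 + 8*m - 16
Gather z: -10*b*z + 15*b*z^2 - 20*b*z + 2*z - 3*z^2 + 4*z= z^2*(15*b - 3) + z*(6 - 30*b)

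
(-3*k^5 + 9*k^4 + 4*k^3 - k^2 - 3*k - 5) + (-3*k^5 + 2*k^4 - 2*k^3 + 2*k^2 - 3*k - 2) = -6*k^5 + 11*k^4 + 2*k^3 + k^2 - 6*k - 7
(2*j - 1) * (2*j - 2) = 4*j^2 - 6*j + 2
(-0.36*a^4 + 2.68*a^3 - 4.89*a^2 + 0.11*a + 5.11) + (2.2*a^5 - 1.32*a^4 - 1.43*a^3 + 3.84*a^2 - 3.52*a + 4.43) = 2.2*a^5 - 1.68*a^4 + 1.25*a^3 - 1.05*a^2 - 3.41*a + 9.54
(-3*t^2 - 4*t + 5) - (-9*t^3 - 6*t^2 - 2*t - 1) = 9*t^3 + 3*t^2 - 2*t + 6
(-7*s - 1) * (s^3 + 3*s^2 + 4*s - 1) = -7*s^4 - 22*s^3 - 31*s^2 + 3*s + 1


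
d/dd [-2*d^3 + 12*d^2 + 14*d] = -6*d^2 + 24*d + 14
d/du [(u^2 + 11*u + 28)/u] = 1 - 28/u^2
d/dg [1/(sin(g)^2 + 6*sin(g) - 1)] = -2*(sin(g) + 3)*cos(g)/(6*sin(g) - cos(g)^2)^2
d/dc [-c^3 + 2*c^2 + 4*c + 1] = -3*c^2 + 4*c + 4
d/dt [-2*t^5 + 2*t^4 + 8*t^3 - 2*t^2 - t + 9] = -10*t^4 + 8*t^3 + 24*t^2 - 4*t - 1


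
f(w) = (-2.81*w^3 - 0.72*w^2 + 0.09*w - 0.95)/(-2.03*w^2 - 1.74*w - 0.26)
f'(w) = (4.06*w + 1.74)*(-2.81*w^3 - 0.72*w^2 + 0.09*w - 0.95)/(-2.03*w^2 - 1.74*w - 0.26)^2 + (-8.43*w^2 - 1.44*w + 0.09)/(-2.03*w^2 - 1.74*w - 0.26)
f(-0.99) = -1.86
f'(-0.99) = 4.74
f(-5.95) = -9.15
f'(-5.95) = 1.37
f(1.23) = 1.31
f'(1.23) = 1.03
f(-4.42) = -7.05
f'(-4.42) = 1.36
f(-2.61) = -4.60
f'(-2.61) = 1.35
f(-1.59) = -3.19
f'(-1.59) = 1.48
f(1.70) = 1.84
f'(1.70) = 1.19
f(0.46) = 0.90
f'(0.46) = -0.59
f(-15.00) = -21.63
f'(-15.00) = 1.38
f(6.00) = 7.56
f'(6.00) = 1.37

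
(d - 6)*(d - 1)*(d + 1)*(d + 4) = d^4 - 2*d^3 - 25*d^2 + 2*d + 24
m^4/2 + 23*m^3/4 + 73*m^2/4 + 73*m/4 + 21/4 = (m/2 + 1/2)*(m + 1/2)*(m + 3)*(m + 7)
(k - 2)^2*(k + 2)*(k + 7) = k^4 + 5*k^3 - 18*k^2 - 20*k + 56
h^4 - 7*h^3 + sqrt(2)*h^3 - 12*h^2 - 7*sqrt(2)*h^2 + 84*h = h*(h - 7)*(h - 2*sqrt(2))*(h + 3*sqrt(2))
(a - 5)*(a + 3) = a^2 - 2*a - 15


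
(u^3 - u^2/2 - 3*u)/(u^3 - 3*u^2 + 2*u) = (u + 3/2)/(u - 1)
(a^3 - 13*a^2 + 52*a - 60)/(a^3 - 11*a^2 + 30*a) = (a - 2)/a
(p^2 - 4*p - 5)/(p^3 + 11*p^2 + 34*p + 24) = (p - 5)/(p^2 + 10*p + 24)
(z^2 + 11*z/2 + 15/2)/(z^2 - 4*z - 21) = (z + 5/2)/(z - 7)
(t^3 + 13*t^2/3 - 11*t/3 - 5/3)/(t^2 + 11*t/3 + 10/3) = (3*t^3 + 13*t^2 - 11*t - 5)/(3*t^2 + 11*t + 10)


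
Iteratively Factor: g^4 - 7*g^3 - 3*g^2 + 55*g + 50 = (g + 2)*(g^3 - 9*g^2 + 15*g + 25) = (g + 1)*(g + 2)*(g^2 - 10*g + 25) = (g - 5)*(g + 1)*(g + 2)*(g - 5)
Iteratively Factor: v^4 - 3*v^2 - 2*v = (v + 1)*(v^3 - v^2 - 2*v) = v*(v + 1)*(v^2 - v - 2) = v*(v - 2)*(v + 1)*(v + 1)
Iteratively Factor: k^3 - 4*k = (k)*(k^2 - 4) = k*(k - 2)*(k + 2)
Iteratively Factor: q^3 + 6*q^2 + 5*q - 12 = (q + 3)*(q^2 + 3*q - 4) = (q - 1)*(q + 3)*(q + 4)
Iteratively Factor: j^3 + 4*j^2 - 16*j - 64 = (j + 4)*(j^2 - 16) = (j + 4)^2*(j - 4)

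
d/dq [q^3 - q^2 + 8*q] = 3*q^2 - 2*q + 8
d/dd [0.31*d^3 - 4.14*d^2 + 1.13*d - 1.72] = 0.93*d^2 - 8.28*d + 1.13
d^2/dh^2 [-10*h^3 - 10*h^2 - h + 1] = -60*h - 20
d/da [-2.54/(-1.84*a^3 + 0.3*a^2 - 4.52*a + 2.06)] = (-14.0208*a^2 + 1.524*a - 11.4808)/(1.84*a^3 - 0.3*a^2 + 4.52*a - 2.06)^2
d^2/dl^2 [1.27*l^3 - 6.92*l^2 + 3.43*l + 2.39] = 7.62*l - 13.84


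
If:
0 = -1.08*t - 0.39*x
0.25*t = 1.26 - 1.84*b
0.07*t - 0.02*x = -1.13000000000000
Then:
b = 1.91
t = -9.01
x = 24.96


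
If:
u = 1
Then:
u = 1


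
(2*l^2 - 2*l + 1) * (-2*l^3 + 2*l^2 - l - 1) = -4*l^5 + 8*l^4 - 8*l^3 + 2*l^2 + l - 1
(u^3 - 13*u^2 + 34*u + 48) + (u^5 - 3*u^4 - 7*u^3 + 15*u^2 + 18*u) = u^5 - 3*u^4 - 6*u^3 + 2*u^2 + 52*u + 48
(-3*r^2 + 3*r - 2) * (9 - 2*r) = 6*r^3 - 33*r^2 + 31*r - 18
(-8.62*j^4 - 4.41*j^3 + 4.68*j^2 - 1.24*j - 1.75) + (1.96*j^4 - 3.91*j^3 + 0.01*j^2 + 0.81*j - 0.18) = -6.66*j^4 - 8.32*j^3 + 4.69*j^2 - 0.43*j - 1.93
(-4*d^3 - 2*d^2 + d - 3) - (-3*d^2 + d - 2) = -4*d^3 + d^2 - 1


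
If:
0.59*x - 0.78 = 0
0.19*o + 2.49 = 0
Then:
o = -13.11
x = 1.32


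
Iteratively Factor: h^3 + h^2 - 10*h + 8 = (h - 2)*(h^2 + 3*h - 4) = (h - 2)*(h - 1)*(h + 4)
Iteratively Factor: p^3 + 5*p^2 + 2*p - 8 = (p + 2)*(p^2 + 3*p - 4) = (p + 2)*(p + 4)*(p - 1)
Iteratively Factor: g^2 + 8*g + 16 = (g + 4)*(g + 4)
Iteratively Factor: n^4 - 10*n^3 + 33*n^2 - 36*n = (n - 3)*(n^3 - 7*n^2 + 12*n) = n*(n - 3)*(n^2 - 7*n + 12) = n*(n - 4)*(n - 3)*(n - 3)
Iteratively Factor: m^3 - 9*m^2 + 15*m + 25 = (m - 5)*(m^2 - 4*m - 5) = (m - 5)*(m + 1)*(m - 5)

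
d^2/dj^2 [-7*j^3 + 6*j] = -42*j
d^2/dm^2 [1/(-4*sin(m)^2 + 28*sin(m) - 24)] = (4*sin(m)^3 - 17*sin(m)^2 + 2*sin(m) + 86)/(4*(sin(m) - 6)^3*(sin(m) - 1)^2)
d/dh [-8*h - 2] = -8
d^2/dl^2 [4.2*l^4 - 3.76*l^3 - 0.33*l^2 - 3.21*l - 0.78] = 50.4*l^2 - 22.56*l - 0.66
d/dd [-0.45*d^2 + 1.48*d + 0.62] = 1.48 - 0.9*d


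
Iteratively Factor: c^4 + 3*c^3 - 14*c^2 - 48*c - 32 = (c + 4)*(c^3 - c^2 - 10*c - 8) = (c + 1)*(c + 4)*(c^2 - 2*c - 8) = (c - 4)*(c + 1)*(c + 4)*(c + 2)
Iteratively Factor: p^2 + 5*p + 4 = (p + 1)*(p + 4)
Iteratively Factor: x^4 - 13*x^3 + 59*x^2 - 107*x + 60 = (x - 4)*(x^3 - 9*x^2 + 23*x - 15) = (x - 5)*(x - 4)*(x^2 - 4*x + 3) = (x - 5)*(x - 4)*(x - 3)*(x - 1)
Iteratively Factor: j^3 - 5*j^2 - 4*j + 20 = (j + 2)*(j^2 - 7*j + 10) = (j - 2)*(j + 2)*(j - 5)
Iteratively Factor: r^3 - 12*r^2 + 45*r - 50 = (r - 5)*(r^2 - 7*r + 10) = (r - 5)^2*(r - 2)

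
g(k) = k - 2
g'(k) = 1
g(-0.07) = -2.07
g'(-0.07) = 1.00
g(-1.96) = -3.96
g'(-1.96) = 1.00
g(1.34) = -0.66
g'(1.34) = 1.00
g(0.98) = -1.02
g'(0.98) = 1.00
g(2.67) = 0.67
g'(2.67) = 1.00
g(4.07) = 2.07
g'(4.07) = 1.00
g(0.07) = -1.93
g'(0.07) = 1.00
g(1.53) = -0.47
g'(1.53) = 1.00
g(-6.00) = -8.00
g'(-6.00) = 1.00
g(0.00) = -2.00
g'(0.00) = 1.00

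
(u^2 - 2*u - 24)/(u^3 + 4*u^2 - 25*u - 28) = (u^2 - 2*u - 24)/(u^3 + 4*u^2 - 25*u - 28)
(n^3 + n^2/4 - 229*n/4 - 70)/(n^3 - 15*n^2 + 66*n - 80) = (4*n^2 + 33*n + 35)/(4*(n^2 - 7*n + 10))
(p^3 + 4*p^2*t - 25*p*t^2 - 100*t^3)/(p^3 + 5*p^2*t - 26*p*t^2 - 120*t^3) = (p + 5*t)/(p + 6*t)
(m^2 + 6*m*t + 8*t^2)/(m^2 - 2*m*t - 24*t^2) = (-m - 2*t)/(-m + 6*t)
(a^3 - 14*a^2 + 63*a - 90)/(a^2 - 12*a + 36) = (a^2 - 8*a + 15)/(a - 6)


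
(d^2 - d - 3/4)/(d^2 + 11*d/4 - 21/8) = 2*(4*d^2 - 4*d - 3)/(8*d^2 + 22*d - 21)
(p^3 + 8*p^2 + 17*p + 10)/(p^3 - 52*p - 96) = (p^2 + 6*p + 5)/(p^2 - 2*p - 48)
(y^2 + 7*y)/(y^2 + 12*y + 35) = y/(y + 5)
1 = 1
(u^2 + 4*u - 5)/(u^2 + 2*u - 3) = (u + 5)/(u + 3)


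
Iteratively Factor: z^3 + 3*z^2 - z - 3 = (z - 1)*(z^2 + 4*z + 3) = (z - 1)*(z + 1)*(z + 3)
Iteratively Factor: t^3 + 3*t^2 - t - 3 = (t - 1)*(t^2 + 4*t + 3) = (t - 1)*(t + 1)*(t + 3)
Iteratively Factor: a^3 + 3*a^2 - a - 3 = (a - 1)*(a^2 + 4*a + 3) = (a - 1)*(a + 3)*(a + 1)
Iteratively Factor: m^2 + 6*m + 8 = (m + 2)*(m + 4)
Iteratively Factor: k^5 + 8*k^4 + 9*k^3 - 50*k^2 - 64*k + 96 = (k + 4)*(k^4 + 4*k^3 - 7*k^2 - 22*k + 24) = (k - 2)*(k + 4)*(k^3 + 6*k^2 + 5*k - 12) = (k - 2)*(k + 3)*(k + 4)*(k^2 + 3*k - 4) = (k - 2)*(k - 1)*(k + 3)*(k + 4)*(k + 4)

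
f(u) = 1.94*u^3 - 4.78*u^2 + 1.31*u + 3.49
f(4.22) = 69.69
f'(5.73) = 137.62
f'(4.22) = 64.61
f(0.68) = 2.78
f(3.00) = 16.78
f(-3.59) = -152.58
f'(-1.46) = 27.67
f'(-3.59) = 110.64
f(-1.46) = -14.65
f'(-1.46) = 27.67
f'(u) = 5.82*u^2 - 9.56*u + 1.31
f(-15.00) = -7639.16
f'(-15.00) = 1454.21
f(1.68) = 1.40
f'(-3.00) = 82.37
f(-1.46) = -14.65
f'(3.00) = 25.01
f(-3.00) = -95.84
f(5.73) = 219.03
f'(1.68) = 1.68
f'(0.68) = -2.50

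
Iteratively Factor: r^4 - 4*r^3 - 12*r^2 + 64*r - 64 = (r - 2)*(r^3 - 2*r^2 - 16*r + 32) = (r - 4)*(r - 2)*(r^2 + 2*r - 8) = (r - 4)*(r - 2)*(r + 4)*(r - 2)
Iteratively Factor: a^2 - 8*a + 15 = (a - 3)*(a - 5)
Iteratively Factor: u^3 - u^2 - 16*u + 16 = (u - 4)*(u^2 + 3*u - 4) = (u - 4)*(u - 1)*(u + 4)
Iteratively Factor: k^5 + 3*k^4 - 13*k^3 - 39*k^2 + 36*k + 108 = (k + 3)*(k^4 - 13*k^2 + 36) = (k + 2)*(k + 3)*(k^3 - 2*k^2 - 9*k + 18) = (k + 2)*(k + 3)^2*(k^2 - 5*k + 6) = (k - 3)*(k + 2)*(k + 3)^2*(k - 2)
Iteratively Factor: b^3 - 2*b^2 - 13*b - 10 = (b + 2)*(b^2 - 4*b - 5) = (b + 1)*(b + 2)*(b - 5)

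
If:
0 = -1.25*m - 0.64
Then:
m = -0.51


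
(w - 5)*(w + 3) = w^2 - 2*w - 15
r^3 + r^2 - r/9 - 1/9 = (r - 1/3)*(r + 1/3)*(r + 1)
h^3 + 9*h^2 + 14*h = h*(h + 2)*(h + 7)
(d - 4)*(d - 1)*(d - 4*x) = d^3 - 4*d^2*x - 5*d^2 + 20*d*x + 4*d - 16*x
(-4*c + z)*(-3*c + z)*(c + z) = 12*c^3 + 5*c^2*z - 6*c*z^2 + z^3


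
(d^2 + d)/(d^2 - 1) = d/(d - 1)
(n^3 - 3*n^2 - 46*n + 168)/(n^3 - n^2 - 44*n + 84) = (n - 4)/(n - 2)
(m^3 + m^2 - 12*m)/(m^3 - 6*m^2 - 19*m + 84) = m/(m - 7)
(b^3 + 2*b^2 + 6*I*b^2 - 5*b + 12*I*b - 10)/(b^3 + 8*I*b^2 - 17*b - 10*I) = (b + 2)/(b + 2*I)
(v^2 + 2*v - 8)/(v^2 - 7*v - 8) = (-v^2 - 2*v + 8)/(-v^2 + 7*v + 8)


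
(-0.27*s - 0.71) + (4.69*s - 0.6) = 4.42*s - 1.31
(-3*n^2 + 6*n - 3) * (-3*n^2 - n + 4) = 9*n^4 - 15*n^3 - 9*n^2 + 27*n - 12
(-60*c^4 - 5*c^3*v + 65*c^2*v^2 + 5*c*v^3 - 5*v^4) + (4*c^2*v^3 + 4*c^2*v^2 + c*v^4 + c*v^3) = -60*c^4 - 5*c^3*v + 4*c^2*v^3 + 69*c^2*v^2 + c*v^4 + 6*c*v^3 - 5*v^4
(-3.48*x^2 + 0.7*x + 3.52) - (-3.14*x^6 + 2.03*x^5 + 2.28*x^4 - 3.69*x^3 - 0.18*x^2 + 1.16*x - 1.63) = 3.14*x^6 - 2.03*x^5 - 2.28*x^4 + 3.69*x^3 - 3.3*x^2 - 0.46*x + 5.15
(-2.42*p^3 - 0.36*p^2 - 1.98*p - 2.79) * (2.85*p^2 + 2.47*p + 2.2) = -6.897*p^5 - 7.0034*p^4 - 11.8562*p^3 - 13.6341*p^2 - 11.2473*p - 6.138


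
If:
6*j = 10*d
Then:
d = 3*j/5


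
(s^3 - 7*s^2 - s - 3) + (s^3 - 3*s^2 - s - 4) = 2*s^3 - 10*s^2 - 2*s - 7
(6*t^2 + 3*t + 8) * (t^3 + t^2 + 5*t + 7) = 6*t^5 + 9*t^4 + 41*t^3 + 65*t^2 + 61*t + 56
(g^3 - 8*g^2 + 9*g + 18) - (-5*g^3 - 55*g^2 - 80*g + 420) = 6*g^3 + 47*g^2 + 89*g - 402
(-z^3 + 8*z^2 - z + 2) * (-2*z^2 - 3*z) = 2*z^5 - 13*z^4 - 22*z^3 - z^2 - 6*z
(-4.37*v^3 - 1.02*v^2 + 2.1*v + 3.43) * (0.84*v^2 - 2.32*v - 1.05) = -3.6708*v^5 + 9.2816*v^4 + 8.7189*v^3 - 0.9198*v^2 - 10.1626*v - 3.6015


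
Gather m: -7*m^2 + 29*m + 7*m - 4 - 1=-7*m^2 + 36*m - 5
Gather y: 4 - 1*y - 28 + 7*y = 6*y - 24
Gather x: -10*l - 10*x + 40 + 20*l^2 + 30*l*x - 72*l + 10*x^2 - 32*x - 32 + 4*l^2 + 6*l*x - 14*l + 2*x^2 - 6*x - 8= 24*l^2 - 96*l + 12*x^2 + x*(36*l - 48)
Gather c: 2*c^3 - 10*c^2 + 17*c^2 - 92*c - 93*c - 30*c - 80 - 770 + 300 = 2*c^3 + 7*c^2 - 215*c - 550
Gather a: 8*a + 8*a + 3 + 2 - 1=16*a + 4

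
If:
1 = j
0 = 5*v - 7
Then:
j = 1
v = 7/5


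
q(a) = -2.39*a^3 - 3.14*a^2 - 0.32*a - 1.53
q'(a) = -7.17*a^2 - 6.28*a - 0.32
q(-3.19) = 45.12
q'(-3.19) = -53.25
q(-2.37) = 13.41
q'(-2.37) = -25.71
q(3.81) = -180.51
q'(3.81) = -128.33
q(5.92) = -609.33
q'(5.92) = -288.78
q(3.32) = -124.66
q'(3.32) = -100.20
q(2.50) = -59.30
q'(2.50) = -60.83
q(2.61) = -66.25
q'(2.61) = -65.55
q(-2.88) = 30.44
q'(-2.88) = -41.70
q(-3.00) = 35.70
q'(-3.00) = -46.01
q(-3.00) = 35.70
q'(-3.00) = -46.01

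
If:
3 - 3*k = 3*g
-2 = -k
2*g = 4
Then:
No Solution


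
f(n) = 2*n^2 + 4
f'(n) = 4*n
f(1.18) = 6.78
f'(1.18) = 4.72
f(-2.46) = 16.10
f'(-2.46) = -9.84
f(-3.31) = 25.91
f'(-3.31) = -13.24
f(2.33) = 14.86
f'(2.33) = 9.32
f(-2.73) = 18.91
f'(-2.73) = -10.92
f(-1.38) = 7.81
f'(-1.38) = -5.52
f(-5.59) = 66.50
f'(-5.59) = -22.36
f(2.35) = 15.04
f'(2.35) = 9.40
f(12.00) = 292.00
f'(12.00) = 48.00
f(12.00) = 292.00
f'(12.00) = 48.00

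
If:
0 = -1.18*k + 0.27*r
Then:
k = 0.228813559322034*r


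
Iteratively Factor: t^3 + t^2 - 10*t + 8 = (t - 2)*(t^2 + 3*t - 4) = (t - 2)*(t + 4)*(t - 1)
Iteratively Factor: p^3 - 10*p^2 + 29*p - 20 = (p - 1)*(p^2 - 9*p + 20) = (p - 4)*(p - 1)*(p - 5)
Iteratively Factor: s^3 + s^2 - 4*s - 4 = (s + 2)*(s^2 - s - 2) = (s + 1)*(s + 2)*(s - 2)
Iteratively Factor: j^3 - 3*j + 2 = (j + 2)*(j^2 - 2*j + 1) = (j - 1)*(j + 2)*(j - 1)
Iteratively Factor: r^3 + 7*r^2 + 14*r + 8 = (r + 1)*(r^2 + 6*r + 8) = (r + 1)*(r + 4)*(r + 2)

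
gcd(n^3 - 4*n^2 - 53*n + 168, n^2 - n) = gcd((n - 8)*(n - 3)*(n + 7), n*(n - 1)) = 1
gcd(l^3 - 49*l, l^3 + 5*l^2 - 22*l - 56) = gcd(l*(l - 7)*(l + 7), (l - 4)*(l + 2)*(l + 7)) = l + 7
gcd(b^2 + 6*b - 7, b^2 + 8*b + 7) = b + 7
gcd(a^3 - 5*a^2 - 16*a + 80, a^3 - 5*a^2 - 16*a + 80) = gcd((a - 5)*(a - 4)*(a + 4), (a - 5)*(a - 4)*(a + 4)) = a^3 - 5*a^2 - 16*a + 80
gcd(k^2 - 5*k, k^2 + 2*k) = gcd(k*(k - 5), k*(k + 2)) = k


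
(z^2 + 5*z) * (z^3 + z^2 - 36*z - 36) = z^5 + 6*z^4 - 31*z^3 - 216*z^2 - 180*z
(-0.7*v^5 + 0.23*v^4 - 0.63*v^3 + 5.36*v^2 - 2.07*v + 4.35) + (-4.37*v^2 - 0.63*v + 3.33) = -0.7*v^5 + 0.23*v^4 - 0.63*v^3 + 0.99*v^2 - 2.7*v + 7.68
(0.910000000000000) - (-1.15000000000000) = 2.06000000000000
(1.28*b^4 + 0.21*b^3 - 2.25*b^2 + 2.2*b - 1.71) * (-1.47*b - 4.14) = -1.8816*b^5 - 5.6079*b^4 + 2.4381*b^3 + 6.081*b^2 - 6.5943*b + 7.0794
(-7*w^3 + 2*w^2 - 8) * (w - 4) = -7*w^4 + 30*w^3 - 8*w^2 - 8*w + 32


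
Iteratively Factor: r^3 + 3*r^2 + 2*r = (r)*(r^2 + 3*r + 2) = r*(r + 1)*(r + 2)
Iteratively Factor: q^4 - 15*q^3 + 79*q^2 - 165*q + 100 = (q - 1)*(q^3 - 14*q^2 + 65*q - 100) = (q - 5)*(q - 1)*(q^2 - 9*q + 20) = (q - 5)^2*(q - 1)*(q - 4)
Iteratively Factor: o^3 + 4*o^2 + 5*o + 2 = (o + 2)*(o^2 + 2*o + 1) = (o + 1)*(o + 2)*(o + 1)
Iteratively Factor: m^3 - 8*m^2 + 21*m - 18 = (m - 3)*(m^2 - 5*m + 6) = (m - 3)^2*(m - 2)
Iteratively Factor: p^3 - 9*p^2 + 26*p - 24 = (p - 4)*(p^2 - 5*p + 6) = (p - 4)*(p - 2)*(p - 3)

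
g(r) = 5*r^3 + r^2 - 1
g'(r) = 15*r^2 + 2*r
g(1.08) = 6.46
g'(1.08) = 19.66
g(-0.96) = -4.50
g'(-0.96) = 11.90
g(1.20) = 9.08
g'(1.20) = 24.00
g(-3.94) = -291.29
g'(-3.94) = 224.97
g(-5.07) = -626.91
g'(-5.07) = 375.43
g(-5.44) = -776.35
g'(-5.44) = 433.02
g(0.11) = -0.98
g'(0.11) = 0.40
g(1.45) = 16.35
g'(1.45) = 34.44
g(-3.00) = -127.00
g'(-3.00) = 129.00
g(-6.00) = -1045.00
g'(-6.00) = 528.00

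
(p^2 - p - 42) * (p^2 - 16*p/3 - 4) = p^4 - 19*p^3/3 - 122*p^2/3 + 228*p + 168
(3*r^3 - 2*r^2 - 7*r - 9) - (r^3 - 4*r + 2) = 2*r^3 - 2*r^2 - 3*r - 11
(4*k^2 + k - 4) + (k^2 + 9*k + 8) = 5*k^2 + 10*k + 4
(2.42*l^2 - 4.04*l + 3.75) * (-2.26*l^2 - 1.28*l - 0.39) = -5.4692*l^4 + 6.0328*l^3 - 4.2476*l^2 - 3.2244*l - 1.4625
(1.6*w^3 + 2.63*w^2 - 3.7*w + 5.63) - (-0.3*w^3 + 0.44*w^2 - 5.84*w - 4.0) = 1.9*w^3 + 2.19*w^2 + 2.14*w + 9.63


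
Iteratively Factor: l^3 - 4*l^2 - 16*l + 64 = (l - 4)*(l^2 - 16) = (l - 4)*(l + 4)*(l - 4)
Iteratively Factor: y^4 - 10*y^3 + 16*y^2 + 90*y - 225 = (y - 3)*(y^3 - 7*y^2 - 5*y + 75) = (y - 5)*(y - 3)*(y^2 - 2*y - 15) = (y - 5)*(y - 3)*(y + 3)*(y - 5)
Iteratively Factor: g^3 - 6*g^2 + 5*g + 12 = (g + 1)*(g^2 - 7*g + 12) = (g - 3)*(g + 1)*(g - 4)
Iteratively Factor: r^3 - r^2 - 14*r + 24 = (r - 2)*(r^2 + r - 12) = (r - 2)*(r + 4)*(r - 3)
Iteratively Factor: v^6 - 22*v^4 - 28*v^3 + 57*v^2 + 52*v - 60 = (v + 2)*(v^5 - 2*v^4 - 18*v^3 + 8*v^2 + 41*v - 30) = (v - 1)*(v + 2)*(v^4 - v^3 - 19*v^2 - 11*v + 30) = (v - 1)*(v + 2)^2*(v^3 - 3*v^2 - 13*v + 15) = (v - 1)*(v + 2)^2*(v + 3)*(v^2 - 6*v + 5) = (v - 5)*(v - 1)*(v + 2)^2*(v + 3)*(v - 1)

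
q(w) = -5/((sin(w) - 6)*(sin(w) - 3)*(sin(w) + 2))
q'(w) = 5*cos(w)/((sin(w) - 6)*(sin(w) - 3)*(sin(w) + 2)^2) + 5*cos(w)/((sin(w) - 6)*(sin(w) - 3)^2*(sin(w) + 2)) + 5*cos(w)/((sin(w) - 6)^2*(sin(w) - 3)*(sin(w) + 2)) = 5*(3*sin(w) - 14)*sin(w)*cos(w)/((sin(w) - 6)^2*(sin(w) - 3)^2*(sin(w) + 2)^2)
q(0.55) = -0.15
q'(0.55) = -0.02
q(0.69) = -0.15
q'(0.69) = -0.03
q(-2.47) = -0.15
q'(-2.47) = -0.04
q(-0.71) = -0.15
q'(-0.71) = 0.04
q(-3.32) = -0.14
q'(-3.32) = 0.01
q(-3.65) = -0.15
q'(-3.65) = 0.02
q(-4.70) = -0.17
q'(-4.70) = 0.00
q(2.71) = -0.14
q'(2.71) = 0.02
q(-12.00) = -0.15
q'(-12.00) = -0.02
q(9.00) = -0.14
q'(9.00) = 0.02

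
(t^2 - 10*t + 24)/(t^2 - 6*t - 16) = (-t^2 + 10*t - 24)/(-t^2 + 6*t + 16)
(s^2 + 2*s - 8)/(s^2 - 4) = (s + 4)/(s + 2)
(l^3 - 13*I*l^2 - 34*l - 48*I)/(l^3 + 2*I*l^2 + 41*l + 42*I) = (l - 8*I)/(l + 7*I)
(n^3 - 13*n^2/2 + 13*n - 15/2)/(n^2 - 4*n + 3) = n - 5/2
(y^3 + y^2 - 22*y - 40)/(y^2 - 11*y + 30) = (y^2 + 6*y + 8)/(y - 6)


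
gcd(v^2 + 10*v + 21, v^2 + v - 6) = v + 3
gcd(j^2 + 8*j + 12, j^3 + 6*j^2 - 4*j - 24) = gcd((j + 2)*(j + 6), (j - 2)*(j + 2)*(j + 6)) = j^2 + 8*j + 12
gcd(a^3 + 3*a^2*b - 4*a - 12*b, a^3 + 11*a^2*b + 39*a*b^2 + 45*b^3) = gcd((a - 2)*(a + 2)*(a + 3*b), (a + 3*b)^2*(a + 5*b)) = a + 3*b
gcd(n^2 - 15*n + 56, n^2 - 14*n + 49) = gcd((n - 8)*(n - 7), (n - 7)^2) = n - 7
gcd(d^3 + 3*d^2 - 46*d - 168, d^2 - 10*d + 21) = d - 7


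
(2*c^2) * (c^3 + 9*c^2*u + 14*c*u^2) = 2*c^5 + 18*c^4*u + 28*c^3*u^2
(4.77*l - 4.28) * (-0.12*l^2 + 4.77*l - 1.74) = -0.5724*l^3 + 23.2665*l^2 - 28.7154*l + 7.4472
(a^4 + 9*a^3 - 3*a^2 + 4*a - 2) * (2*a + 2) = 2*a^5 + 20*a^4 + 12*a^3 + 2*a^2 + 4*a - 4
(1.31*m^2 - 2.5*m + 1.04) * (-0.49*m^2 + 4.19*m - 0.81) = -0.6419*m^4 + 6.7139*m^3 - 12.0457*m^2 + 6.3826*m - 0.8424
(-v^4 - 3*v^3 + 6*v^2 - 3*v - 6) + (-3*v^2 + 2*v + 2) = -v^4 - 3*v^3 + 3*v^2 - v - 4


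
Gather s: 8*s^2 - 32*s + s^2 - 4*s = 9*s^2 - 36*s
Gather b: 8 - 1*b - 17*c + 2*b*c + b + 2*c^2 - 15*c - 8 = 2*b*c + 2*c^2 - 32*c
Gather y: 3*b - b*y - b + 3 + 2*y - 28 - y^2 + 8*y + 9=2*b - y^2 + y*(10 - b) - 16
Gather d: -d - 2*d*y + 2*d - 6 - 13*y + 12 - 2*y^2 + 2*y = d*(1 - 2*y) - 2*y^2 - 11*y + 6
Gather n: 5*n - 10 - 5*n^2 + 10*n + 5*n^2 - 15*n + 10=0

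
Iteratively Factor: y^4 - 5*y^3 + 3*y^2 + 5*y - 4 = (y - 1)*(y^3 - 4*y^2 - y + 4) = (y - 1)^2*(y^2 - 3*y - 4) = (y - 1)^2*(y + 1)*(y - 4)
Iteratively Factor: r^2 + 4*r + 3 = (r + 1)*(r + 3)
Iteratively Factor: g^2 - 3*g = (g - 3)*(g)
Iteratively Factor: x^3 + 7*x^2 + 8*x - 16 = (x - 1)*(x^2 + 8*x + 16) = (x - 1)*(x + 4)*(x + 4)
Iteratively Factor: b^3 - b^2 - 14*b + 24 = (b - 3)*(b^2 + 2*b - 8) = (b - 3)*(b - 2)*(b + 4)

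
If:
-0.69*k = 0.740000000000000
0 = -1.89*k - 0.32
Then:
No Solution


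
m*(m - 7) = m^2 - 7*m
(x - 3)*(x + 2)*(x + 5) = x^3 + 4*x^2 - 11*x - 30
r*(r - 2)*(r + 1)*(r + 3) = r^4 + 2*r^3 - 5*r^2 - 6*r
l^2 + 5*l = l*(l + 5)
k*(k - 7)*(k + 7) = k^3 - 49*k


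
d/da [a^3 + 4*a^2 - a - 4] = 3*a^2 + 8*a - 1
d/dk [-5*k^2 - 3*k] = -10*k - 3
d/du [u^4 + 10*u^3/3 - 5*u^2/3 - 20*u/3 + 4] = 4*u^3 + 10*u^2 - 10*u/3 - 20/3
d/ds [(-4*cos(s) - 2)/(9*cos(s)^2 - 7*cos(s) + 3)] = 2*(-18*cos(s)^2 - 18*cos(s) + 13)*sin(s)/(9*sin(s)^2 + 7*cos(s) - 12)^2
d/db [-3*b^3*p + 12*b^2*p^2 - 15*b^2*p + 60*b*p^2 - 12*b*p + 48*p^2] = 3*p*(-3*b^2 + 8*b*p - 10*b + 20*p - 4)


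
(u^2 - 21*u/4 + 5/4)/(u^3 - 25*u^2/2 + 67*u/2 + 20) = (4*u - 1)/(2*(2*u^2 - 15*u - 8))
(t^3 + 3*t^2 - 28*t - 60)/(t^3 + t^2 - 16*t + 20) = (t^3 + 3*t^2 - 28*t - 60)/(t^3 + t^2 - 16*t + 20)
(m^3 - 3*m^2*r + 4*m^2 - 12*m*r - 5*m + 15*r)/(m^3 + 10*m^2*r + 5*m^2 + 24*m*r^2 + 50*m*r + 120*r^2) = (m^2 - 3*m*r - m + 3*r)/(m^2 + 10*m*r + 24*r^2)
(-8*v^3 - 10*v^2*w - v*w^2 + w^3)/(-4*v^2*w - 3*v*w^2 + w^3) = (2*v + w)/w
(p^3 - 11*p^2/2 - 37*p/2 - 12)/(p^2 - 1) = (p^2 - 13*p/2 - 12)/(p - 1)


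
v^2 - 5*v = v*(v - 5)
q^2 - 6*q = q*(q - 6)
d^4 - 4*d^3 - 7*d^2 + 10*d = d*(d - 5)*(d - 1)*(d + 2)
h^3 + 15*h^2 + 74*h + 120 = (h + 4)*(h + 5)*(h + 6)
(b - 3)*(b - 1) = b^2 - 4*b + 3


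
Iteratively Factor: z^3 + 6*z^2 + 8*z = (z + 4)*(z^2 + 2*z) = z*(z + 4)*(z + 2)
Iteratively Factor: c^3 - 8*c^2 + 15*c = (c - 3)*(c^2 - 5*c) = c*(c - 3)*(c - 5)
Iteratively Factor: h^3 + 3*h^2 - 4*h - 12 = (h - 2)*(h^2 + 5*h + 6) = (h - 2)*(h + 2)*(h + 3)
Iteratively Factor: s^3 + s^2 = (s + 1)*(s^2) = s*(s + 1)*(s)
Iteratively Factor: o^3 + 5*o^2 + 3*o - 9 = (o + 3)*(o^2 + 2*o - 3) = (o - 1)*(o + 3)*(o + 3)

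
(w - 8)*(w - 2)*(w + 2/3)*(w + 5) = w^4 - 13*w^3/3 - 112*w^2/3 + 172*w/3 + 160/3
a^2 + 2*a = a*(a + 2)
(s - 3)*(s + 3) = s^2 - 9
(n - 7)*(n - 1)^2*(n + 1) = n^4 - 8*n^3 + 6*n^2 + 8*n - 7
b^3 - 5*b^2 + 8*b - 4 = (b - 2)^2*(b - 1)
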